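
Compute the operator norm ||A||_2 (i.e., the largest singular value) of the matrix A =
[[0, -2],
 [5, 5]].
||A||_2 = sqrt((54 + sqrt(2516))/2) ≈ 7.2166 (= sqrt(largest eigenvalue of A^T A))

||A||_2 = sigma_max(A) = sqrt(lambda_max(A^T A)). Form the symmetric matrix M = A^T A =
[[25, 25],
 [25, 29]].
Its characteristic polynomial (trace, determinant of M give the coefficients) is
  p(λ) = det(λ I - M) = λ^2 - 54λ + 100.
For λ^2 - 54λ + 100 the discriminant is 2516. It is nonnegative but not a perfect square, so the roots are real and irrational: λ = (54 ± sqrt(2516))/2 ≈ 52.0799, 1.9201.
So the eigenvalues of A^T A are ≈ 1.9201, 52.0799 (all ≥ 0, as they must be for A^T A). The largest is λ_max = (54 + sqrt(2516))/2 ≈ 52.0799, hence ||A||_2 = sqrt(λ_max) = sqrt((54 + sqrt(2516))/2) ≈ 7.2166.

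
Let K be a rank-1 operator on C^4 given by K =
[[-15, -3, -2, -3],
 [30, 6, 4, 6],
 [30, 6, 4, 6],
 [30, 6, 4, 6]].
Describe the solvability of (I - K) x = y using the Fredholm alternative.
(I - K) is singular (det(I - K) = 0, i.e. 1 ∈ sigma(K)). (I - K) x = y is solvable iff y ⊥ ker((I - K)^*) = span{(-15, -3, -2, -3)}, i.e. iff -15y_1 - 3y_2 - 2y_3 - 3y_4 = 0. When solvable, the solutions are x = y + c·(1, -2, -2, -2), c arbitrary (ker(I - K) = span{(1, -2, -2, -2)}, dimension 1).

K has rank 1, so it is an outer product K = u v^T: every row of K is a multiple of one row vector. Reading off the entries, u = (1, -2, -2, -2) and v = (-15, -3, -2, -3) (row i of K equals u_i·v^T). A rank-one matrix u v^T satisfies K u = u (v·u) and kills the (3)-dimensional subspace v^⊥, so its characteristic polynomial is lambda^3 (lambda - v·u) with v·u = tr K = 1. Hence the eigenvalues of I - K are 1 (multiplicity 3) and 1 - (1) = 0, so det(I - K) = 0. (Direct check: I - K =
[[16, 3, 2, 3],
 [-30, -5, -4, -6],
 [-30, -6, -3, -6],
 [-30, -6, -4, -5]]
has determinant 0.) So 1 is an eigenvalue of K and (I - K) is not invertible. The finite-dimensional Fredholm alternative says: either (I - K) is invertible, or ker(I - K) ≠ {0} and then range(I - K) = ker((I - K)^*)^⊥, with dim ker(I - K) = dim ker((I - K)^*). We are in the second case, so we need both kernels. Kernel of I - K: (I - K) u = u - u (v·u) = u - u = 0, so ker(I - K) = span{u} = span{(1, -2, -2, -2)} (it is exactly 1-dimensional because rank(I - K) = 3). Kernel of the adjoint: K is real, so (I - K)^* = I - K^T = I - v u^T, and (I - v u^T) v = v - v (u·v) = 0; hence ker((I - K)^*) = span{v} = span{(-15, -3, -2, -3)}. Therefore (I - K) x = y is solvable iff <y, v> = 0, i.e. iff -15y_1 - 3y_2 - 2y_3 - 3y_4 = 0. When this holds, K y = u (v·y) = 0, so (I - K) y = y and x = y is a particular solution; the full solution set is the line x = y + c·u = y + c·(1, -2, -2, -2), c ∈ C.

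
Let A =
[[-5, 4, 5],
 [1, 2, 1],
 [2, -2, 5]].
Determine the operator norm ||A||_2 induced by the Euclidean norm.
||A||_2 ≈ 8.2802 (= sqrt(largest eigenvalue of A^T A))

||A||_2 = sigma_max(A) = sqrt(lambda_max(A^T A)). Form the symmetric matrix M = A^T A =
[[30, -22, -14],
 [-22, 24, 12],
 [-14, 12, 51]].
Its characteristic polynomial (trace, sum of principal 2x2 minors, determinant of M give the coefficients) is
  p(λ) = det(λ I - M) = λ^3 - 105λ^2 + 2650λ - 10404.
No integer candidate from the rational root theorem (±divisors of 10404) is a root, so the roots are irrational. The cubic discriminant is Δ = 3994707668 > 0, so there are three distinct real roots. p(4) = -1420 and p(5) = 346 have opposite signs, so a root lies in (4, 5); Newton's method refines it to λ ≈ 4.7957. p(31) = 632 and p(32) = -356 have opposite signs, so a root lies in (31, 32); Newton's method refines it to λ ≈ 31.6421. p(68) = -1292 and p(69) = 1050 have opposite signs, so a root lies in (68, 69); Newton's method refines it to λ ≈ 68.5622. Check (Vieta): the three roots sum to 105, matching tr M = 105.
So the eigenvalues of A^T A are ≈ 4.7957, 31.6421, 68.5622 (all ≥ 0, as they must be for A^T A). The largest is λ_max ≈ 68.5622, hence ||A||_2 = sqrt(λ_max) ≈ 8.2802.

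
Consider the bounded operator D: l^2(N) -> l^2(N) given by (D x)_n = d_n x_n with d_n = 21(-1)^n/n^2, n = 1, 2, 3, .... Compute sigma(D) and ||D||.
sigma(D) = {21(-1)^n/n^2 : n ≥ 1} ∪ {0}; ||D|| = 21

A bounded diagonal operator on l^2 with diagonal entries d_n has spectrum equal to the closure of {d_n : n ≥ 1}: every d_n is an eigenvalue (with eigenvector e_n), so {d_n} ⊂ sigma(D); the spectrum is closed, so its closure is too; and for lambda not in the closure, (D - lambda I) has bounded inverse (the diagonal entries 1/(d_n - lambda) are bounded). For our sequence d_n = 21(-1)^n/n^2, n = 1, 2, 3, ...:
  - {d_n} = {21(-1)^n/n^2 : n ≥ 1}; the only limit point is 0
  - closure = {21(-1)^n/n^2 : n ≥ 1} ∪ {0}
For the norm: a diagonal operator has ||D|| = sup_n |d_n|. Here |d_n| = 21/n^2 is decreasing, so sup_n |d_n| = |d_1| = 21. So ||D|| = 21.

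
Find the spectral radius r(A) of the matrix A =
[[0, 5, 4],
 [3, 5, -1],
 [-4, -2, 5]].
r(A) ≈ 6.0791

The eigenvalues of A are the roots of its characteristic polynomial. With M = A (coefficients from the trace, the sum of principal 2x2 minors, and det A):
  p(λ) = det(λ I - M) = λ^3 - 10λ^2 + 24λ - 1.
No integer candidate from the rational root theorem (±divisors of 1) is a root, so the roots are irrational. The cubic discriminant is Δ = 2597 > 0, so there are three distinct real roots. p(0) = -1 and p(1) = 14 have opposite signs, so a root lies in (0, 1); Newton's method refines it to λ ≈ 0.0424. p(3) = 8 and p(4) = -1 have opposite signs, so a root lies in (3, 4); Newton's method refines it to λ ≈ 3.8785. p(6) = -1 and p(7) = 20 have opposite signs, so a root lies in (6, 7); Newton's method refines it to λ ≈ 6.0791. Check (Vieta): the three roots sum to 10, matching tr M = 10.
Thus the eigenvalues (to 4 decimals) are 0.0424 (modulus 0.0424); 3.8785 (modulus 3.8785); 6.0791 (modulus 6.0791). The spectral radius is the largest modulus: r(A) ≈ 6.0791. (Cross-check: r(A) ≤ ||A||_2 ≈ 8.3172; equality holds whenever A is normal, though it can also hold for some non-normal A.)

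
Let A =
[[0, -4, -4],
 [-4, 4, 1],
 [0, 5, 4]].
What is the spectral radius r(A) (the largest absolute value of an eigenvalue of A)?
r(A) ≈ 8.7773

The eigenvalues of A are the roots of its characteristic polynomial. With M = A (coefficients from the trace, the sum of principal 2x2 minors, and det A):
  p(λ) = det(λ I - M) = λ^3 - 8λ^2 - 5λ - 16.
No integer candidate from the rational root theorem (±divisors of 16) is a root, so the roots are irrational. The cubic discriminant is Δ = -49100 < 0, so there is one real root and a complex-conjugate pair. p(8) = -56 and p(9) = 20 have opposite signs, so a root lies in (8, 9); Newton's method refines it to λ ≈ 8.7773. Dividing out (λ - (8.7773)) leaves approximately λ^2 + 0.7773λ + 1.8229. For λ^2 + 0.7773λ + 1.8229 the discriminant is -6.6873. It is negative, so the remaining roots are the complex-conjugate pair λ ≈ -0.3887 ± 1.293i. Their product equals the constant term, so |λ|^2 ≈ 1.8229 and |λ| ≈ 1.3501.
Thus the eigenvalues (to 4 decimals) are 8.7773 (modulus 8.7773); -0.3887 ± 1.293i (modulus 1.3501). The spectral radius is the largest modulus: r(A) ≈ 8.7773. (Cross-check: r(A) ≤ ||A||_2 ≈ 9.4824; equality holds whenever A is normal, though it can also hold for some non-normal A.)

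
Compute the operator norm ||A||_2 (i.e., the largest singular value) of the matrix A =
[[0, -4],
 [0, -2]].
||A||_2 = sqrt(20) ≈ 4.4721 (= sqrt(largest eigenvalue of A^T A))

||A||_2 = sigma_max(A) = sqrt(lambda_max(A^T A)). Form the symmetric matrix M = A^T A =
[[0, 0],
 [0, 20]].
Its characteristic polynomial (trace, determinant of M give the coefficients) is
  p(λ) = det(λ I - M) = λ^2 - 20λ.
For λ^2 - 20λ the discriminant is 400. It is a perfect square (20^2), so the roots are rational: λ = (20 ± 20)/2 = 20, 0.
So the eigenvalues of A^T A are ≈ 0, 20 (all ≥ 0, as they must be for A^T A). The largest is λ_max = 20, hence ||A||_2 = sqrt(λ_max) = sqrt(20) ≈ 4.4721.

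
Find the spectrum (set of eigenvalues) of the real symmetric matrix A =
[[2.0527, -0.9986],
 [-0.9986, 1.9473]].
sigma(A) ≈ {1, 3}

A is real symmetric, so its spectrum consists of real eigenvalues. Expanding the characteristic polynomial of the displayed matrix gives
  det(λ I - A) = p(λ) = λ^2 + (-4)λ + (3).
Solving p(λ) = 0 yields eigenvalues ≈ 1, 3. (A is shown rounded to 4 decimals, so these recover the underlying integer eigenvalues to within that precision.)
Verification: the trace of A = 4 equals the sum of eigenvalues 4, and det(A) ≈ 3.0000 matches the eigenvalue product 3.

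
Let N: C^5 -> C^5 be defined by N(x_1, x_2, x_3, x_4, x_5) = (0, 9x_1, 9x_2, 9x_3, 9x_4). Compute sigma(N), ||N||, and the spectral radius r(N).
sigma(N) = {0}; ||N|| = 9; r(N) = 0. (N is nilpotent with N^5 = 0.)

On C^5, N is a strictly lower-triangular matrix with 9 on the subdiagonal and zeros elsewhere, so its characteristic polynomial is lambda^5 and every eigenvalue is 0: sigma(N) = {0}. For the operator norm, N e_i = 9e_{i+1} for i = 1, ..., 4 and N e_5 = 0, so the singular values of N are 9 (with multiplicity 4) and 0; hence ||N|| = 9. The spectral radius r(N) = max|lambda| = 0. Note ||N|| > r(N) — characteristic of non-normal nilpotent operators. Indeed N^5 = 0.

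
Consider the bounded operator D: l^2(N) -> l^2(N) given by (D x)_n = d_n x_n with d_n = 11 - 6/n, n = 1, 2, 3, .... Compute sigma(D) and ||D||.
sigma(D) = {11 - 6/n : n ≥ 1} ∪ {11}; ||D|| = 11

A bounded diagonal operator on l^2 with diagonal entries d_n has spectrum equal to the closure of {d_n : n ≥ 1}: every d_n is an eigenvalue (with eigenvector e_n), so {d_n} ⊂ sigma(D); the spectrum is closed, so its closure is too; and for lambda not in the closure, (D - lambda I) has bounded inverse (the diagonal entries 1/(d_n - lambda) are bounded). For our sequence d_n = 11 - 6/n, n = 1, 2, 3, ...:
  - {d_n} = {11 - 6/n : n ≥ 1}; the only limit point is 11
  - closure = {11 - 6/n : n ≥ 1} ∪ {11}
For the norm: a diagonal operator has ||D|| = sup_n |d_n|. Here d_n = 11 - 6/n increases monotonically from d_1 = 5 toward 11, with all terms in [5, 11); so sup_n |d_n| = 11 (the supremum is the limit, not attained). So ||D|| = 11.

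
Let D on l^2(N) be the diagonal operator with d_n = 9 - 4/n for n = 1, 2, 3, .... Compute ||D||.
||D|| = 9

For a diagonal operator on l^2 with entries d_n, ||D|| = sup_n |d_n|. Here d_1 = 5, d_2 = 7, ..., and d_n = 9 - 4/n increases monotonically toward 9. All terms lie in [5, 9), so |d_n| = d_n and the supremum is the limit 9, which is not attained by any individual d_n. Hence ||D|| = 9.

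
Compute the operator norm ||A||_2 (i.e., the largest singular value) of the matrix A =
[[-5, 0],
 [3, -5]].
||A||_2 = sqrt((59 + sqrt(981))/2) ≈ 6.7202 (= sqrt(largest eigenvalue of A^T A))

||A||_2 = sigma_max(A) = sqrt(lambda_max(A^T A)). Form the symmetric matrix M = A^T A =
[[34, -15],
 [-15, 25]].
Its characteristic polynomial (trace, determinant of M give the coefficients) is
  p(λ) = det(λ I - M) = λ^2 - 59λ + 625.
For λ^2 - 59λ + 625 the discriminant is 981. It is nonnegative but not a perfect square, so the roots are real and irrational: λ = (59 ± sqrt(981))/2 ≈ 45.1605, 13.8395.
So the eigenvalues of A^T A are ≈ 13.8395, 45.1605 (all ≥ 0, as they must be for A^T A). The largest is λ_max = (59 + sqrt(981))/2 ≈ 45.1605, hence ||A||_2 = sqrt(λ_max) = sqrt((59 + sqrt(981))/2) ≈ 6.7202.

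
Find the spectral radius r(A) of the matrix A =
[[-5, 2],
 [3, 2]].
r(A) = (3 + sqrt(73))/2 ≈ 5.772

The eigenvalues of A are the roots of its characteristic polynomial. With M = A (coefficients from the trace and determinant):
  p(λ) = det(λ I - M) = λ^2 + 3λ - 16.
For λ^2 + 3λ - 16 the discriminant is 73. It is nonnegative but not a perfect square, so the roots are real and irrational: λ = (-3 ± sqrt(73))/2 ≈ 2.772, -5.772.
Thus the eigenvalues (to 4 decimals) are 2.772 (modulus 2.772); -5.772 (modulus 5.772). The spectral radius is the largest modulus: r(A) = (3 + sqrt(73))/2 ≈ 5.772. (Cross-check: r(A) ≤ ||A||_2 ≈ 5.8823; equality holds whenever A is normal, though it can also hold for some non-normal A.)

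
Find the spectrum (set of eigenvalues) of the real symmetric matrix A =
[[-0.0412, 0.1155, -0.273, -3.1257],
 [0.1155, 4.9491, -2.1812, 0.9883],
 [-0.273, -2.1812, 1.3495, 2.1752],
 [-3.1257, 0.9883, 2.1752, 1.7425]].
sigma(A) ≈ {-3, 0, 5, 6}

A is real symmetric, so its spectrum consists of real eigenvalues. Expanding the characteristic polynomial of the displayed matrix gives
  det(λ I - A) = p(λ) = λ^4 + (-8)λ^3 + (-3)λ^2 + (90.0024)λ + (-0.0027).
Solving p(λ) = 0 yields eigenvalues ≈ -3, 0, 5, 6. (A is shown rounded to 4 decimals, so these recover the underlying integer eigenvalues to within that precision.)
Verification: the trace of A = 8 equals the sum of eigenvalues 8, and det(A) ≈ -0.0027 matches the eigenvalue product 0.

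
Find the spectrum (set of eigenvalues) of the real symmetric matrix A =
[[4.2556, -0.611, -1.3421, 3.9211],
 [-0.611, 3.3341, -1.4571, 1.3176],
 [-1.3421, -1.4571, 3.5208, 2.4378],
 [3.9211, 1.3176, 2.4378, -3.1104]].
sigma(A) ≈ {-6, 3, 5, 6}

A is real symmetric, so its spectrum consists of real eigenvalues. Expanding the characteristic polynomial of the displayed matrix gives
  det(λ I - A) = p(λ) = λ^4 + (-8)λ^3 + (-21)λ^2 + (288)λ + (-540.007).
Solving p(λ) = 0 yields eigenvalues ≈ -6, 3, 5, 6. (A is shown rounded to 4 decimals, so these recover the underlying integer eigenvalues to within that precision.)
Verification: the trace of A = 8 equals the sum of eigenvalues 8, and det(A) ≈ -540.0070 matches the eigenvalue product -540.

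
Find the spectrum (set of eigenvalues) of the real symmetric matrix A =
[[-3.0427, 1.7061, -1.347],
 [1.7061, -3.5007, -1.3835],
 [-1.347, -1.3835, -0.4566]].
sigma(A) ≈ {-5, -3, 1}

A is real symmetric, so its spectrum consists of real eigenvalues. Expanding the characteristic polynomial of the displayed matrix gives
  det(λ I - A) = p(λ) = λ^3 + (7)λ^2 + (7)λ + (-15).
Solving p(λ) = 0 yields eigenvalues ≈ -5, -3, 1. (A is shown rounded to 4 decimals, so these recover the underlying integer eigenvalues to within that precision.)
Verification: the trace of A = -7 equals the sum of eigenvalues -7, and det(A) ≈ 15.0001 matches the eigenvalue product 15.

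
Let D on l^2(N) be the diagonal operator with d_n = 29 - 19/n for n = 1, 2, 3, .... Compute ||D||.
||D|| = 29

For a diagonal operator on l^2 with entries d_n, ||D|| = sup_n |d_n|. Here d_1 = 10, d_2 = 39/2, ..., and d_n = 29 - 19/n increases monotonically toward 29. All terms lie in [10, 29), so |d_n| = d_n and the supremum is the limit 29, which is not attained by any individual d_n. Hence ||D|| = 29.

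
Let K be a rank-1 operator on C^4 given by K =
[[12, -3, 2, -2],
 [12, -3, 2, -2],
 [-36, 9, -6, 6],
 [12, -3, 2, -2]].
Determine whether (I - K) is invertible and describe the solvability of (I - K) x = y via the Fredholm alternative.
(I - K) is singular (det(I - K) = 0, i.e. 1 ∈ sigma(K)). (I - K) x = y is solvable iff y ⊥ ker((I - K)^*) = span{(12, -3, 2, -2)}, i.e. iff 12y_1 - 3y_2 + 2y_3 - 2y_4 = 0. When solvable, the solutions are x = y + c·(1, 1, -3, 1), c arbitrary (ker(I - K) = span{(1, 1, -3, 1)}, dimension 1).

K has rank 1, so it is an outer product K = u v^T: every row of K is a multiple of one row vector. Reading off the entries, u = (1, 1, -3, 1) and v = (12, -3, 2, -2) (row i of K equals u_i·v^T). A rank-one matrix u v^T satisfies K u = u (v·u) and kills the (3)-dimensional subspace v^⊥, so its characteristic polynomial is lambda^3 (lambda - v·u) with v·u = tr K = 1. Hence the eigenvalues of I - K are 1 (multiplicity 3) and 1 - (1) = 0, so det(I - K) = 0. (Direct check: I - K =
[[-11, 3, -2, 2],
 [-12, 4, -2, 2],
 [36, -9, 7, -6],
 [-12, 3, -2, 3]]
has determinant 0.) So 1 is an eigenvalue of K and (I - K) is not invertible. The finite-dimensional Fredholm alternative says: either (I - K) is invertible, or ker(I - K) ≠ {0} and then range(I - K) = ker((I - K)^*)^⊥, with dim ker(I - K) = dim ker((I - K)^*). We are in the second case, so we need both kernels. Kernel of I - K: (I - K) u = u - u (v·u) = u - u = 0, so ker(I - K) = span{u} = span{(1, 1, -3, 1)} (it is exactly 1-dimensional because rank(I - K) = 3). Kernel of the adjoint: K is real, so (I - K)^* = I - K^T = I - v u^T, and (I - v u^T) v = v - v (u·v) = 0; hence ker((I - K)^*) = span{v} = span{(12, -3, 2, -2)}. Therefore (I - K) x = y is solvable iff <y, v> = 0, i.e. iff 12y_1 - 3y_2 + 2y_3 - 2y_4 = 0. When this holds, K y = u (v·y) = 0, so (I - K) y = y and x = y is a particular solution; the full solution set is the line x = y + c·u = y + c·(1, 1, -3, 1), c ∈ C.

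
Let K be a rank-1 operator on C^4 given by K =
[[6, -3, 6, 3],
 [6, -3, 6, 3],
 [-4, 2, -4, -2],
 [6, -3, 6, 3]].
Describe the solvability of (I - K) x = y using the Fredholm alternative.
(I - K) is invertible (det(I - K) = -1 ≠ 0), so for every y in C^4 the equation (I - K) x = y has a unique solution.

K has rank 1, so it is an outer product K = u v^T: every row of K is a multiple of one row vector. Reading off the entries, u = (3, 3, -2, 3) and v = (2, -1, 2, 1) (row i of K equals u_i·v^T). A rank-one matrix u v^T satisfies K u = u (v·u) and kills the (3)-dimensional subspace v^⊥, so its characteristic polynomial is lambda^3 (lambda - v·u) with v·u = tr K = 2. Hence the eigenvalues of I - K are 1 (multiplicity 3) and 1 - (2) = -1, so det(I - K) = -1. (Direct check: I - K =
[[-5, 3, -6, -3],
 [-6, 4, -6, -3],
 [4, -2, 5, 2],
 [-6, 3, -6, -2]]
has determinant -1.) The finite-dimensional Fredholm alternative says: either (I - K) is invertible, or ker(I - K) ≠ {0} and then range(I - K) = ker((I - K)^*)^⊥, with dim ker(I - K) = dim ker((I - K)^*). Since det(I - K) ≠ 0, 1 is not an eigenvalue of K and ker(I - K) = {0}, so we are in the first case: for every y there is a unique x = (I - K)^(-1) y. Explicitly, by the Sherman–Morrison formula, (I - u v^T)^(-1) = I + u v^T/(1 - v·u), i.e. (I - K)^(-1) = I - K.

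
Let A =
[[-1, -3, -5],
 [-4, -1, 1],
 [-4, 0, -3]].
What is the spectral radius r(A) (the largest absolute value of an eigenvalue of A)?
r(A) ≈ 7.2162

The eigenvalues of A are the roots of its characteristic polynomial. With M = A (coefficients from the trace, the sum of principal 2x2 minors, and det A):
  p(λ) = det(λ I - M) = λ^3 + 5λ^2 - 25λ - 65.
No integer candidate from the rational root theorem (±divisors of 65) is a root, so the roots are irrational. The cubic discriminant is Δ = 142800 > 0, so there are three distinct real roots. p(-8) = -57 and p(-7) = 12 have opposite signs, so a root lies in (-8, -7); Newton's method refines it to λ ≈ -7.2162. p(-3) = 28 and p(-2) = -3 have opposite signs, so a root lies in (-3, -2); Newton's method refines it to λ ≈ -2.0912. p(4) = -21 and p(5) = 60 have opposite signs, so a root lies in (4, 5); Newton's method refines it to λ ≈ 4.3074. Check (Vieta): the three roots sum to -5, matching tr M = -5.
Thus the eigenvalues (to 4 decimals) are -7.2162 (modulus 7.2162); -2.0912 (modulus 2.0912); 4.3074 (modulus 4.3074). The spectral radius is the largest modulus: r(A) ≈ 7.2162. (Cross-check: r(A) ≤ ||A||_2 ≈ 7.2414; equality holds whenever A is normal, though it can also hold for some non-normal A.)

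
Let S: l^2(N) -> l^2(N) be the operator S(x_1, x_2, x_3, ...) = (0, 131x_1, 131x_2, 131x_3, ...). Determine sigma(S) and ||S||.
sigma(S) = closed disk {z in C : |z| ≤ 131}; ||S|| = 131

Note S = 131·U where U is the unit right shift (U x)_k = x_{k-1} (with x_0 := 0); so ||S|| = 131||U|| and sigma(S) = 131·sigma(U). ||S x||^2 = sum_{k≥1} |131x_k|^2 = 17161||x||^2, so ||S|| = 131 and sigma(S) ⊂ {|z| ≤ 131}. For any |lambda| < 131, the equation (S - lambda I) x = 0 forces x_1 = 0, then 131x_k = lambda x_{k+1} ⇒ x = 0, so S has no eigenvalues. But (S - lambda I) is not surjective for |lambda| < 131: solving (S - lambda I) x = e_1 would require x_n proportional to (lambda/131)^(-n), which is not in l^2. So every |lambda| < 131 lies in the residual spectrum. The boundary |lambda| = 131 is in the approximate point spectrum (the spectrum is closed). Hence sigma(S) is the closed disk of radius 131.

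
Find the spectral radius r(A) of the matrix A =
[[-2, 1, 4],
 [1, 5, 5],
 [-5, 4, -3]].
r(A) ≈ 6.6758

The eigenvalues of A are the roots of its characteristic polynomial. With M = A (coefficients from the trace, the sum of principal 2x2 minors, and det A):
  p(λ) = det(λ I - M) = λ^3 - 20λ - 164.
No integer candidate from the rational root theorem (±divisors of 164) is a root, so the roots are irrational. The cubic discriminant is Δ = -694192 < 0, so there is one real root and a complex-conjugate pair. p(6) = -68 and p(7) = 39 have opposite signs, so a root lies in (6, 7); Newton's method refines it to λ ≈ 6.6758. Dividing out (λ - (6.6758)) leaves approximately λ^2 + 6.6758λ + 24.5663. For λ^2 + 6.6758λ + 24.5663 the discriminant is -53.699. It is negative, so the remaining roots are the complex-conjugate pair λ ≈ -3.3379 ± 3.664i. Their product equals the constant term, so |λ|^2 ≈ 24.5663 and |λ| ≈ 4.9564.
Thus the eigenvalues (to 4 decimals) are 6.6758 (modulus 6.6758); -3.3379 ± 3.664i (modulus 4.9564). The spectral radius is the largest modulus: r(A) ≈ 6.6758. (Cross-check: r(A) ≤ ||A||_2 ≈ 7.9703; equality holds whenever A is normal, though it can also hold for some non-normal A.)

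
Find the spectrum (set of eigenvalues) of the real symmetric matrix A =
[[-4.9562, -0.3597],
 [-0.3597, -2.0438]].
sigma(A) ≈ {-5, -2}

A is real symmetric, so its spectrum consists of real eigenvalues. Expanding the characteristic polynomial of the displayed matrix gives
  det(λ I - A) = p(λ) = λ^2 + (7)λ + (10).
Solving p(λ) = 0 yields eigenvalues ≈ -5, -2. (A is shown rounded to 4 decimals, so these recover the underlying integer eigenvalues to within that precision.)
Verification: the trace of A = -7 equals the sum of eigenvalues -7, and det(A) ≈ 10.0001 matches the eigenvalue product 10.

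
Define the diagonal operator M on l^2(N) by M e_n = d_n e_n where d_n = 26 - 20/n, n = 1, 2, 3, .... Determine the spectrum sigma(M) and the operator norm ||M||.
sigma(M) = {26 - 20/n : n ≥ 1} ∪ {26}; ||M|| = 26

A bounded diagonal operator on l^2 with diagonal entries d_n has spectrum equal to the closure of {d_n : n ≥ 1}: every d_n is an eigenvalue (with eigenvector e_n), so {d_n} ⊂ sigma(M); the spectrum is closed, so its closure is too; and for lambda not in the closure, (M - lambda I) has bounded inverse (the diagonal entries 1/(d_n - lambda) are bounded). For our sequence d_n = 26 - 20/n, n = 1, 2, 3, ...:
  - {d_n} = {26 - 20/n : n ≥ 1}; the only limit point is 26
  - closure = {26 - 20/n : n ≥ 1} ∪ {26}
For the norm: a diagonal operator has ||M|| = sup_n |d_n|. Here d_n = 26 - 20/n increases monotonically from d_1 = 6 toward 26, with all terms in [6, 26); so sup_n |d_n| = 26 (the supremum is the limit, not attained). So ||M|| = 26.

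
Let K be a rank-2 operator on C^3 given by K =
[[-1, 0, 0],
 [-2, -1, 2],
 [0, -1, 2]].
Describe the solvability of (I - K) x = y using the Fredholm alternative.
(I - K) is singular (det(I - K) = 0, i.e. 1 ∈ sigma(K)). (I - K) x = y is solvable iff y ⊥ ker((I - K)^*) = span{(-1, 1, -2)}, i.e. iff -y_1 + y_2 - 2y_3 = 0. When solvable, x is determined up to adding multiples of (0, 1, 1) (ker(I - K) = span{(0, 1, 1)}, dimension 1).

K has rank 2 and factors as K = U V^T = u1 v1^T + u2 v2^T with u1 = (1, 0, -2), v1 = (1, 1, -2), u2 = (1, 1, -1), v2 = (-2, -1, 2) (multiplying out reproduces the displayed K). The nonzero eigenvalues of U V^T coincide with those of the 2 x 2 matrix G = V^T U = [[v1·u1, v1·u2], [v2·u1, v2·u2]] = [[5, 4], [-6, -5]], and by the Sylvester determinant identity det(I_3 - U V^T) = det(I_2 - V^T U) = det([[-4, -4], [6, 6]]) = (-4)(6) - (-4)(6) = 0. (Direct check: I - K =
[[2, 0, 0],
 [2, 2, -2],
 [0, 1, -1]]
has determinant 0.) So 1 is an eigenvalue of K and (I - K) is not invertible. The finite-dimensional Fredholm alternative says: either (I - K) is invertible, or ker(I - K) ≠ {0} and then range(I - K) = ker((I - K)^*)^⊥, with dim ker(I - K) = dim ker((I - K)^*). We are in the second case, so we compute both kernels via the 2 x 2 reduction. If (I - U V^T) x = 0 then x = U (V^T x) lies in the column space of U; writing x = U b gives U (I_2 - G) b = 0, and since u1, u2 are independent, (I_2 - G) b = 0. With I_2 - G = [[-4, -4], [6, 6]] (singular, as its determinant is 0) a null vector is b = (-1, 1), so ker(I - K) = span{-1·u1 + (1)·u2} = span{(0, 1, 1)}. For the adjoint, (I - K)^* = I - K^T = I - V U^T, and the same argument gives ker((I - K)^*) = {V a : (I_2 - G)^T a = 0}; (I_2 - G)^T = [[-4, 6], [-4, 6]] has null vector a = (3, 2), so ker((I - K)^*) = span{3·v1 + (2)·v2} = span{(-1, 1, -2)}. (Both kernels are 1-dimensional, matching rank(I - K) = 2.) Therefore (I - K) x = y is solvable iff <y, (-1, 1, -2)> = 0, i.e. iff -y_1 + y_2 - 2y_3 = 0; when solvable the solution set is the line x_p + c·(0, 1, 1), c ∈ C.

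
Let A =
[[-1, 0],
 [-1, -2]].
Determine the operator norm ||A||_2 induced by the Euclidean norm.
||A||_2 = sqrt((6 + sqrt(20))/2) ≈ 2.2882 (= sqrt(largest eigenvalue of A^T A))

||A||_2 = sigma_max(A) = sqrt(lambda_max(A^T A)). Form the symmetric matrix M = A^T A =
[[2, 2],
 [2, 4]].
Its characteristic polynomial (trace, determinant of M give the coefficients) is
  p(λ) = det(λ I - M) = λ^2 - 6λ + 4.
For λ^2 - 6λ + 4 the discriminant is 20. It is nonnegative but not a perfect square, so the roots are real and irrational: λ = (6 ± sqrt(20))/2 ≈ 5.2361, 0.7639.
So the eigenvalues of A^T A are ≈ 0.7639, 5.2361 (all ≥ 0, as they must be for A^T A). The largest is λ_max = (6 + sqrt(20))/2 ≈ 5.2361, hence ||A||_2 = sqrt(λ_max) = sqrt((6 + sqrt(20))/2) ≈ 2.2882.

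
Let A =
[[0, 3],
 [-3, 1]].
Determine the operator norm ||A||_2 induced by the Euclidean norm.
||A||_2 = sqrt((19 + sqrt(37))/2) ≈ 3.5414 (= sqrt(largest eigenvalue of A^T A))

||A||_2 = sigma_max(A) = sqrt(lambda_max(A^T A)). Form the symmetric matrix M = A^T A =
[[9, -3],
 [-3, 10]].
Its characteristic polynomial (trace, determinant of M give the coefficients) is
  p(λ) = det(λ I - M) = λ^2 - 19λ + 81.
For λ^2 - 19λ + 81 the discriminant is 37. It is nonnegative but not a perfect square, so the roots are real and irrational: λ = (19 ± sqrt(37))/2 ≈ 12.5414, 6.4586.
So the eigenvalues of A^T A are ≈ 6.4586, 12.5414 (all ≥ 0, as they must be for A^T A). The largest is λ_max = (19 + sqrt(37))/2 ≈ 12.5414, hence ||A||_2 = sqrt(λ_max) = sqrt((19 + sqrt(37))/2) ≈ 3.5414.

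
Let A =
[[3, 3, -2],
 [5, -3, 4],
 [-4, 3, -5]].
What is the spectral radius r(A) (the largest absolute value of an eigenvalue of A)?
r(A) = (10 + sqrt(76))/2 ≈ 9.3589

The eigenvalues of A are the roots of its characteristic polynomial. With M = A (coefficients from the trace, the sum of principal 2x2 minors, and det A):
  p(λ) = det(λ I - M) = λ^3 + 5λ^2 - 44λ - 30.
By the rational root theorem any rational root is an integer divisor of 30. Testing λ = 5: p(5) = 125 + 125 - 220 - 30 = 0, so λ = 5 is a root. Dividing out (λ - 5) leaves p(λ) = (λ - 5)(λ^2 + 10λ + 6). For λ^2 + 10λ + 6 the discriminant is 76. It is nonnegative but not a perfect square, so the roots are real and irrational: λ = (-10 ± sqrt(76))/2 ≈ -0.6411, -9.3589.
Thus the eigenvalues (to 4 decimals) are -0.6411 (modulus 0.6411); -9.3589 (modulus 9.3589); 5 (modulus 5). The spectral radius is the largest modulus: r(A) = (10 + sqrt(76))/2 ≈ 9.3589. (Cross-check: r(A) ≤ ||A||_2 ≈ 9.9761; equality holds whenever A is normal, though it can also hold for some non-normal A.)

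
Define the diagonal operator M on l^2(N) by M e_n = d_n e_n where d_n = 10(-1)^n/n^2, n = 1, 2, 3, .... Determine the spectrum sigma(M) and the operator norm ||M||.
sigma(M) = {10(-1)^n/n^2 : n ≥ 1} ∪ {0}; ||M|| = 10

A bounded diagonal operator on l^2 with diagonal entries d_n has spectrum equal to the closure of {d_n : n ≥ 1}: every d_n is an eigenvalue (with eigenvector e_n), so {d_n} ⊂ sigma(M); the spectrum is closed, so its closure is too; and for lambda not in the closure, (M - lambda I) has bounded inverse (the diagonal entries 1/(d_n - lambda) are bounded). For our sequence d_n = 10(-1)^n/n^2, n = 1, 2, 3, ...:
  - {d_n} = {10(-1)^n/n^2 : n ≥ 1}; the only limit point is 0
  - closure = {10(-1)^n/n^2 : n ≥ 1} ∪ {0}
For the norm: a diagonal operator has ||M|| = sup_n |d_n|. Here |d_n| = 10/n^2 is decreasing, so sup_n |d_n| = |d_1| = 10. So ||M|| = 10.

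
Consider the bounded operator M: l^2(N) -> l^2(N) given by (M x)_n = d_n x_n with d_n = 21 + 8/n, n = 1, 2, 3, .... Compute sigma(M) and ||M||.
sigma(M) = {21 + 8/n : n ≥ 1} ∪ {21}; ||M|| = 29

A bounded diagonal operator on l^2 with diagonal entries d_n has spectrum equal to the closure of {d_n : n ≥ 1}: every d_n is an eigenvalue (with eigenvector e_n), so {d_n} ⊂ sigma(M); the spectrum is closed, so its closure is too; and for lambda not in the closure, (M - lambda I) has bounded inverse (the diagonal entries 1/(d_n - lambda) are bounded). For our sequence d_n = 21 + 8/n, n = 1, 2, 3, ...:
  - {d_n} = {21 + 8/n : n ≥ 1}; the only limit point is 21
  - closure = {21 + 8/n : n ≥ 1} ∪ {21}
For the norm: a diagonal operator has ||M|| = sup_n |d_n|. Here d_n = 21 + 8/n is positive and decreasing, so sup_n |d_n| = d_1 = 21 + 8 = 29. So ||M|| = 29.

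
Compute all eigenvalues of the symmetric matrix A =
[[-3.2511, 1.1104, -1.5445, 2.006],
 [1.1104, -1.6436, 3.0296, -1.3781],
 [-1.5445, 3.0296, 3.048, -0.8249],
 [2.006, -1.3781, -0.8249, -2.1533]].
sigma(A) ≈ {-6, -2, -1, 5}

A is real symmetric, so its spectrum consists of real eigenvalues. Expanding the characteristic polynomial of the displayed matrix gives
  det(λ I - A) = p(λ) = λ^4 + (4)λ^3 + (-25)λ^2 + (-87.9981)λ + (-60).
Solving p(λ) = 0 yields eigenvalues ≈ -6, -2, -1, 5. (A is shown rounded to 4 decimals, so these recover the underlying integer eigenvalues to within that precision.)
Verification: the trace of A = -4 equals the sum of eigenvalues -4, and det(A) ≈ -59.9993 matches the eigenvalue product -60.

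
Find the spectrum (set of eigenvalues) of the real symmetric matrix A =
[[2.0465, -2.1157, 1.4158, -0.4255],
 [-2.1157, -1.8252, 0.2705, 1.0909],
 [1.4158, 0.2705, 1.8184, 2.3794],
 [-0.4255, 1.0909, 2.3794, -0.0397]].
sigma(A) ≈ {-3, -2, 3, 4}

A is real symmetric, so its spectrum consists of real eigenvalues. Expanding the characteristic polynomial of the displayed matrix gives
  det(λ I - A) = p(λ) = λ^4 + (-2)λ^3 + (-17)λ^2 + (18)λ + (72.0032).
Solving p(λ) = 0 yields eigenvalues ≈ -3, -2, 3, 4. (A is shown rounded to 4 decimals, so these recover the underlying integer eigenvalues to within that precision.)
Verification: the trace of A = 2 equals the sum of eigenvalues 2, and det(A) ≈ 72.0032 matches the eigenvalue product 72.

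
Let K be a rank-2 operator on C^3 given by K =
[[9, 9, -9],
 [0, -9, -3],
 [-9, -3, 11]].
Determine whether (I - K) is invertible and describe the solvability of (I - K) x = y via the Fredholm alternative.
(I - K) is invertible (det(I - K) = -181 ≠ 0), so for every y in C^3 the equation (I - K) x = y has a unique solution.

K has rank 2 and factors as K = U V^T = u1 v1^T + u2 v2^T with u1 = (0, -3, 2), v1 = (0, 3, 1), u2 = (3, 0, -3), v2 = (3, 3, -3) (multiplying out reproduces the displayed K). The nonzero eigenvalues of U V^T coincide with those of the 2 x 2 matrix G = V^T U = [[v1·u1, v1·u2], [v2·u1, v2·u2]] = [[-7, -3], [-15, 18]], and by the Sylvester determinant identity det(I_3 - U V^T) = det(I_2 - V^T U) = det([[8, 3], [15, -17]]) = (8)(-17) - (3)(15) = -181. (Direct check: I - K =
[[-8, -9, 9],
 [0, 10, 3],
 [9, 3, -10]]
has determinant -181.) The finite-dimensional Fredholm alternative says: either (I - K) is invertible, or ker(I - K) ≠ {0} and then range(I - K) = ker((I - K)^*)^⊥, with dim ker(I - K) = dim ker((I - K)^*). Since det(I - K) ≠ 0, 1 is not an eigenvalue of K and ker(I - K) = {0}, so we are in the first case: for every y there is a unique x = (I - K)^(-1) y. (Explicitly, by the Woodbury identity, (I - U V^T)^(-1) = I + U (I_2 - G)^(-1) V^T.)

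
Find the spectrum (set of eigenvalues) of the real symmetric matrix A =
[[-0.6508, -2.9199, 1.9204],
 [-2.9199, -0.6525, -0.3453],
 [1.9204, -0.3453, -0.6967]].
sigma(A) ≈ {-4, -1, 3}

A is real symmetric, so its spectrum consists of real eigenvalues. Expanding the characteristic polynomial of the displayed matrix gives
  det(λ I - A) = p(λ) = λ^3 + (2)λ^2 + (-11)λ + (-12).
Solving p(λ) = 0 yields eigenvalues ≈ -4, -1, 3. (A is shown rounded to 4 decimals, so these recover the underlying integer eigenvalues to within that precision.)
Verification: the trace of A = -2 equals the sum of eigenvalues -2, and det(A) ≈ 12.0005 matches the eigenvalue product 12.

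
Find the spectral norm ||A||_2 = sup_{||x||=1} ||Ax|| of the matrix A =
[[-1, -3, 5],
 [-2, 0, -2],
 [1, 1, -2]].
||A||_2 ≈ 6.5258 (= sqrt(largest eigenvalue of A^T A))

||A||_2 = sigma_max(A) = sqrt(lambda_max(A^T A)). Form the symmetric matrix M = A^T A =
[[6, 4, -3],
 [4, 10, -17],
 [-3, -17, 33]].
Its characteristic polynomial (trace, sum of principal 2x2 minors, determinant of M give the coefficients) is
  p(λ) = det(λ I - M) = λ^3 - 49λ^2 + 274λ - 36.
No integer candidate from the rational root theorem (±divisors of 36) is a root, so the roots are irrational. The cubic discriminant is Δ = 89697780 > 0, so there are three distinct real roots. p(0) = -36 and p(1) = 190 have opposite signs, so a root lies in (0, 1); Newton's method refines it to λ ≈ 0.1346. p(6) = 60 and p(7) = -176 have opposite signs, so a root lies in (6, 7); Newton's method refines it to λ ≈ 6.2796. p(42) = -876 and p(43) = 652 have opposite signs, so a root lies in (42, 43); Newton's method refines it to λ ≈ 42.5858. Check (Vieta): the three roots sum to 49, matching tr M = 49.
So the eigenvalues of A^T A are ≈ 0.1346, 6.2796, 42.5858 (all ≥ 0, as they must be for A^T A). The largest is λ_max ≈ 42.5858, hence ||A||_2 = sqrt(λ_max) ≈ 6.5258.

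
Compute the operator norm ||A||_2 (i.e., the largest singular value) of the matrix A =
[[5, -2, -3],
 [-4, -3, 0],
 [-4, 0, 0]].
||A||_2 ≈ 7.8297 (= sqrt(largest eigenvalue of A^T A))

||A||_2 = sigma_max(A) = sqrt(lambda_max(A^T A)). Form the symmetric matrix M = A^T A =
[[57, 2, -15],
 [2, 13, 6],
 [-15, 6, 9]].
Its characteristic polynomial (trace, sum of principal 2x2 minors, determinant of M give the coefficients) is
  p(λ) = det(λ I - M) = λ^3 - 79λ^2 + 1106λ - 1296.
No integer candidate from the rational root theorem (±divisors of 1296) is a root, so the roots are irrational. The cubic discriminant is Δ = 1659616676 > 0, so there are three distinct real roots. p(1) = -268 and p(2) = 608 have opposite signs, so a root lies in (1, 2); Newton's method refines it to λ ≈ 1.2884. p(16) = 272 and p(17) = -412 have opposite signs, so a root lies in (16, 17); Newton's method refines it to λ ≈ 16.4081. p(61) = -808 and p(62) = 1928 have opposite signs, so a root lies in (61, 62); Newton's method refines it to λ ≈ 61.3035. Check (Vieta): the three roots sum to 79, matching tr M = 79.
So the eigenvalues of A^T A are ≈ 1.2884, 16.4081, 61.3035 (all ≥ 0, as they must be for A^T A). The largest is λ_max ≈ 61.3035, hence ||A||_2 = sqrt(λ_max) ≈ 7.8297.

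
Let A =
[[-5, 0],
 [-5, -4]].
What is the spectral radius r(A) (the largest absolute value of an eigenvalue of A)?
r(A) = 5

The eigenvalues of A are the roots of its characteristic polynomial. With M = A (coefficients from the trace and determinant):
  p(λ) = det(λ I - M) = λ^2 + 9λ + 20.
For λ^2 + 9λ + 20 the discriminant is 1. It is a perfect square (1^2), so the roots are rational: λ = (-9 ± 1)/2 = -4, -5.
Thus the eigenvalues (to 4 decimals) are -4 (modulus 4); -5 (modulus 5). The spectral radius is the largest modulus: r(A) = 5. (Cross-check: r(A) ≤ ||A||_2 ≈ 7.6973; equality holds whenever A is normal, though it can also hold for some non-normal A.)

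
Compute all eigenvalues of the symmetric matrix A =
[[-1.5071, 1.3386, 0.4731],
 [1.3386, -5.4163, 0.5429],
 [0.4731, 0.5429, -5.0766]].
sigma(A) ≈ {-6, -5, -1}

A is real symmetric, so its spectrum consists of real eigenvalues. Expanding the characteristic polynomial of the displayed matrix gives
  det(λ I - A) = p(λ) = λ^3 + (12)λ^2 + (41)λ + (30).
Solving p(λ) = 0 yields eigenvalues ≈ -6, -5, -1. (A is shown rounded to 4 decimals, so these recover the underlying integer eigenvalues to within that precision.)
Verification: the trace of A = -12 equals the sum of eigenvalues -12, and det(A) ≈ -29.9992 matches the eigenvalue product -30.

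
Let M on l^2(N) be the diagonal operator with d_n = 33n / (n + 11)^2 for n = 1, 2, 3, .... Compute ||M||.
||M|| = 3/4 (attained at n = 11)

For M diagonal, ||M|| = sup_n |d_n|. Treat f(x) = 33x / (x + 11)^2 for real x > 0. By the quotient rule, f'(x) = 33(11 - x)/(x + 11)^3, which is positive for x < 11 and negative for x > 11. So f has a unique maximum at x = 11, and since 11 is a positive integer, the supremum over n ≥ 1 is attained at n = 11: d_11 = 33·11/(11 + 11)^2 = 33·11/484 = 3/4. Hence ||M|| = 3/4.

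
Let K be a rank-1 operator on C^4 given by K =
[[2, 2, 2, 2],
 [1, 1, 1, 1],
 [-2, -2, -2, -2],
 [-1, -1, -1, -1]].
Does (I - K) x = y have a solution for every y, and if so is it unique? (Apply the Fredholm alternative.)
(I - K) is invertible (det(I - K) = 1 ≠ 0), so for every y in C^4 the equation (I - K) x = y has a unique solution.

K has rank 1, so it is an outer product K = u v^T: every row of K is a multiple of one row vector. Reading off the entries, u = (2, 1, -2, -1) and v = (1, 1, 1, 1) (row i of K equals u_i·v^T). A rank-one matrix u v^T satisfies K u = u (v·u) and kills the (3)-dimensional subspace v^⊥, so its characteristic polynomial is lambda^3 (lambda - v·u) with v·u = tr K = 0. Hence the eigenvalues of I - K are 1 (multiplicity 3) and 1 - (0) = 1, so det(I - K) = 1. (Direct check: I - K =
[[-1, -2, -2, -2],
 [-1, 0, -1, -1],
 [2, 2, 3, 2],
 [1, 1, 1, 2]]
has determinant 1.) The finite-dimensional Fredholm alternative says: either (I - K) is invertible, or ker(I - K) ≠ {0} and then range(I - K) = ker((I - K)^*)^⊥, with dim ker(I - K) = dim ker((I - K)^*). Since det(I - K) ≠ 0, 1 is not an eigenvalue of K and ker(I - K) = {0}, so we are in the first case: for every y there is a unique x = (I - K)^(-1) y. Explicitly, by the Sherman–Morrison formula, (I - u v^T)^(-1) = I + u v^T/(1 - v·u), i.e. (I - K)^(-1) = I + K.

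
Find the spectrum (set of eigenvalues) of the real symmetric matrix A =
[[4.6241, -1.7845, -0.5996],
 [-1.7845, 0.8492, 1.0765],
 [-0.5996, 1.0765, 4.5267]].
sigma(A) ≈ {0, 4, 6}

A is real symmetric, so its spectrum consists of real eigenvalues. Expanding the characteristic polynomial of the displayed matrix gives
  det(λ I - A) = p(λ) = λ^3 + (-10)λ^2 + (24)λ + (0).
Solving p(λ) = 0 yields eigenvalues ≈ 0, 4, 6. (A is shown rounded to 4 decimals, so these recover the underlying integer eigenvalues to within that precision.)
Verification: the trace of A = 10 equals the sum of eigenvalues 10, and det(A) ≈ 0.0001 matches the eigenvalue product 0.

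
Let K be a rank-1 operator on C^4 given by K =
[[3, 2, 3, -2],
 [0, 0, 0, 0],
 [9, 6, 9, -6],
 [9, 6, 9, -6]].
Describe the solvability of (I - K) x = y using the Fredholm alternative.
(I - K) is invertible (det(I - K) = -5 ≠ 0), so for every y in C^4 the equation (I - K) x = y has a unique solution.

K has rank 1, so it is an outer product K = u v^T: every row of K is a multiple of one row vector. Reading off the entries, u = (1, 0, 3, 3) and v = (3, 2, 3, -2) (row i of K equals u_i·v^T). A rank-one matrix u v^T satisfies K u = u (v·u) and kills the (3)-dimensional subspace v^⊥, so its characteristic polynomial is lambda^3 (lambda - v·u) with v·u = tr K = 6. Hence the eigenvalues of I - K are 1 (multiplicity 3) and 1 - (6) = -5, so det(I - K) = -5. (Direct check: I - K =
[[-2, -2, -3, 2],
 [0, 1, 0, 0],
 [-9, -6, -8, 6],
 [-9, -6, -9, 7]]
has determinant -5.) The finite-dimensional Fredholm alternative says: either (I - K) is invertible, or ker(I - K) ≠ {0} and then range(I - K) = ker((I - K)^*)^⊥, with dim ker(I - K) = dim ker((I - K)^*). Since det(I - K) ≠ 0, 1 is not an eigenvalue of K and ker(I - K) = {0}, so we are in the first case: for every y there is a unique x = (I - K)^(-1) y. Explicitly, by the Sherman–Morrison formula, (I - u v^T)^(-1) = I + u v^T/(1 - v·u), i.e. (I - K)^(-1) = I + K/(-5).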